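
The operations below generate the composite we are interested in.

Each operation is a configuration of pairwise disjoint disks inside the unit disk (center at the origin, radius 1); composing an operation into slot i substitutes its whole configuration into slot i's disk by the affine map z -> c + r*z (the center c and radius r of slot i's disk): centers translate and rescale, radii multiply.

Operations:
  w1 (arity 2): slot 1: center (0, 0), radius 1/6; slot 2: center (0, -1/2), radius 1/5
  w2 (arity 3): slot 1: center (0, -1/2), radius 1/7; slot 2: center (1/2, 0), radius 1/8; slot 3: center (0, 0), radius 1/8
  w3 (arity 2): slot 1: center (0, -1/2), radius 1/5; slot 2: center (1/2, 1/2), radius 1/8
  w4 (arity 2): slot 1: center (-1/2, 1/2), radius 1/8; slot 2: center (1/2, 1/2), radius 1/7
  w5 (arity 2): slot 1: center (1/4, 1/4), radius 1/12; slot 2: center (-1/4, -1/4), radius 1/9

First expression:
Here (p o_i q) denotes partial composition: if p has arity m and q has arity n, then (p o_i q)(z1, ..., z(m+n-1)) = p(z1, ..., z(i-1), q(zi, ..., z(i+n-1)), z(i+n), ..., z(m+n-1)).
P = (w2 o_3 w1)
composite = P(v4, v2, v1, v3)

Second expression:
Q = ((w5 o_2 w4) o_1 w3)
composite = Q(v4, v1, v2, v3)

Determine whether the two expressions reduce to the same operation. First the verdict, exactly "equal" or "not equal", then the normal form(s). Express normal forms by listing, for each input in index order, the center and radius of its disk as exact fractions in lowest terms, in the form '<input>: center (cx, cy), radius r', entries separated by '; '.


not equal; the first gives v1: center (0, 0), radius 1/48; v2: center (1/2, 0), radius 1/8; v3: center (0, -1/16), radius 1/40; v4: center (0, -1/2), radius 1/7 and the second v1: center (7/24, 7/24), radius 1/96; v2: center (-11/36, -7/36), radius 1/72; v3: center (-7/36, -7/36), radius 1/63; v4: center (1/4, 5/24), radius 1/60

In normal form, the first expression is v1: center (0, 0), radius 1/48; v2: center (1/2, 0), radius 1/8; v3: center (0, -1/16), radius 1/40; v4: center (0, -1/2), radius 1/7
In normal form, the second expression is v1: center (7/24, 7/24), radius 1/96; v2: center (-11/36, -7/36), radius 1/72; v3: center (-7/36, -7/36), radius 1/63; v4: center (1/4, 5/24), radius 1/60
Different reductions; not equal.


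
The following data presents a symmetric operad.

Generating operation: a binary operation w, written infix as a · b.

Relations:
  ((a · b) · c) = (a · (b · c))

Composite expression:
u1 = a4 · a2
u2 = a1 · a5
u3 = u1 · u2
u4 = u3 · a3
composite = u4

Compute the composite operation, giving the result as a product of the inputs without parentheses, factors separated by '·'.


a4 · a2 · a1 · a5 · a3

The w-tree's shape is irrelevant; the a-reading-order decides.
(a4 · a2) flattens to a4 · a2
(a1 · a5) flattens to a1 · a5
((a4 · a2) · (a1 · a5)) flattens to a4 · a2 · a1 · a5
(((a4 · a2) · (a1 · a5)) · a3) flattens to a4 · a2 · a1 · a5 · a3


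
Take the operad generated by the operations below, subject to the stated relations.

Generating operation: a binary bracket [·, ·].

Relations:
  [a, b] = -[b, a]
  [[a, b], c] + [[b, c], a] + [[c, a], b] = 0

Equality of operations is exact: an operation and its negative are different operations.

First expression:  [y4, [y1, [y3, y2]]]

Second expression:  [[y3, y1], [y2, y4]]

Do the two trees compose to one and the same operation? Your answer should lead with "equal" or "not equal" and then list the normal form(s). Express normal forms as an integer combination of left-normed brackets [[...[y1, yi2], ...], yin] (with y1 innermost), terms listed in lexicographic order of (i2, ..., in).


The first expression, normalized: [[[y1, y2], y3], y4] - [[[y1, y3], y2], y4]
The second expression, normalized: -[[[y1, y3], y2], y4] + [[[y1, y3], y4], y2]
The normal forms differ: not equal.

not equal: they reduce to [[[y1, y2], y3], y4] - [[[y1, y3], y2], y4] and -[[[y1, y3], y2], y4] + [[[y1, y3], y4], y2]


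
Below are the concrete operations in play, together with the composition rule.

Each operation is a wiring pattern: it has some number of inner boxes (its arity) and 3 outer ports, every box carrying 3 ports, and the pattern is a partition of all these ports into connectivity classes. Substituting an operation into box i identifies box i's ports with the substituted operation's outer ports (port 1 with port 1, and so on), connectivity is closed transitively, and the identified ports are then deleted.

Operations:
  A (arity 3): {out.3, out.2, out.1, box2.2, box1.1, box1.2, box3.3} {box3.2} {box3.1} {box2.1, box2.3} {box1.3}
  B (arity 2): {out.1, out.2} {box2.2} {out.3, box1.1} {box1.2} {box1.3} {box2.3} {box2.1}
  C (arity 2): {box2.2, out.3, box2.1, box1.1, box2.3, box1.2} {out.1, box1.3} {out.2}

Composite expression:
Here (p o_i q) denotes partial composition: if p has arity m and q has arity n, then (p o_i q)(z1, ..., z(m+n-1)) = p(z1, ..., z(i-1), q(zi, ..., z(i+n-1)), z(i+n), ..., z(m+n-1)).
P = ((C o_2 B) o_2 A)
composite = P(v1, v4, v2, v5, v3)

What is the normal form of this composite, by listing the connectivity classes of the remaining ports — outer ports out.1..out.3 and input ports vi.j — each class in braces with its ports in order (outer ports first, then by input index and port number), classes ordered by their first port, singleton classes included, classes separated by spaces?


{out.1, v1.3} {out.2} {out.3, v1.1, v1.2, v2.2, v4.1, v4.2, v5.3} {v2.1, v2.3} {v3.1} {v3.2} {v3.3} {v4.3} {v5.1} {v5.2}

Substituting into C glues patterns; closure does the rest.
after A, the pattern on (v4, v2, v5) reads {out.1, out.2, out.3, v2.2, v4.1, v4.2, v5.3} {v2.1, v2.3} {v4.3} {v5.1} {v5.2} (out.j = its outer ports)
after B, the pattern on (v4, v2, v5, v3) reads {out.1, out.2} {out.3, v2.2, v4.1, v4.2, v5.3} {v2.1, v2.3} {v3.1} {v3.2} {v3.3} {v4.3} {v5.1} {v5.2} (out.j = its outer ports)
after C, the pattern on (v1, v4, v2, v5, v3) reads {out.1, v1.3} {out.2} {out.3, v1.1, v1.2, v2.2, v4.1, v4.2, v5.3} {v2.1, v2.3} {v3.1} {v3.2} {v3.3} {v4.3} {v5.1} {v5.2} (out.j = its outer ports)


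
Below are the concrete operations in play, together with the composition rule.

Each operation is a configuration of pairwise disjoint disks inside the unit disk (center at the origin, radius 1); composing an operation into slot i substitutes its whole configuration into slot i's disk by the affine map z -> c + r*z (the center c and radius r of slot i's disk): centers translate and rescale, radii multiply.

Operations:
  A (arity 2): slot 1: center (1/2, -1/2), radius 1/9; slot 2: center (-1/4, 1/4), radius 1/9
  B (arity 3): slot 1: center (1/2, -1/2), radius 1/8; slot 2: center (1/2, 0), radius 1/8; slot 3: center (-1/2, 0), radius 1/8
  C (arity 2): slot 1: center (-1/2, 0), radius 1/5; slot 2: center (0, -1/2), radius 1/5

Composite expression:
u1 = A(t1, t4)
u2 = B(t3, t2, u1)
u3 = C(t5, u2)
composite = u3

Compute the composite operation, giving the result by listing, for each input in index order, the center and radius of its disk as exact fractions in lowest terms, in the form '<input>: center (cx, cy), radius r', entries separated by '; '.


t1: center (-7/80, -41/80), radius 1/360; t2: center (1/10, -1/2), radius 1/40; t3: center (1/10, -3/5), radius 1/40; t4: center (-17/160, -79/160), radius 1/360; t5: center (-1/2, 0), radius 1/5

Each t-disk chains the slot maps above it in C; radii multiply.
input t5: composing its 1 substitution step yields center (-1/2, 0), radius 1/5
input t3: composing its 2 substitution steps yields center (1/10, -3/5), radius 1/40
input t2: composing its 2 substitution steps yields center (1/10, -1/2), radius 1/40
input t1: composing its 3 substitution steps yields center (-7/80, -41/80), radius 1/360
input t4: composing its 3 substitution steps yields center (-17/160, -79/160), radius 1/360


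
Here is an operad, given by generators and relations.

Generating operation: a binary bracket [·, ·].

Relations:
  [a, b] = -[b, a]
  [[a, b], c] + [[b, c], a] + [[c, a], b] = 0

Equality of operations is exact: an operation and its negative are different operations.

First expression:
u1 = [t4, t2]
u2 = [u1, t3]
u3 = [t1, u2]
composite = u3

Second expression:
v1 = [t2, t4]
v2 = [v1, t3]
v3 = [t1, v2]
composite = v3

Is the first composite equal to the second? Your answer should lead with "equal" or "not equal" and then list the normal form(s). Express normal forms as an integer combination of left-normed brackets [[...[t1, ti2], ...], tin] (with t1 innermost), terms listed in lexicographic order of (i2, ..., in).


not equal: they reduce to -[[[t1, t2], t4], t3] + [[[t1, t3], t2], t4] - [[[t1, t3], t4], t2] + [[[t1, t4], t2], t3] and [[[t1, t2], t4], t3] - [[[t1, t3], t2], t4] + [[[t1, t3], t4], t2] - [[[t1, t4], t2], t3]

Normal form of the first expression: -[[[t1, t2], t4], t3] + [[[t1, t3], t2], t4] - [[[t1, t3], t4], t2] + [[[t1, t4], t2], t3]
Normal form of the second expression: [[[t1, t2], t4], t3] - [[[t1, t3], t2], t4] + [[[t1, t3], t4], t2] - [[[t1, t4], t2], t3]
They disagree, so not equal.


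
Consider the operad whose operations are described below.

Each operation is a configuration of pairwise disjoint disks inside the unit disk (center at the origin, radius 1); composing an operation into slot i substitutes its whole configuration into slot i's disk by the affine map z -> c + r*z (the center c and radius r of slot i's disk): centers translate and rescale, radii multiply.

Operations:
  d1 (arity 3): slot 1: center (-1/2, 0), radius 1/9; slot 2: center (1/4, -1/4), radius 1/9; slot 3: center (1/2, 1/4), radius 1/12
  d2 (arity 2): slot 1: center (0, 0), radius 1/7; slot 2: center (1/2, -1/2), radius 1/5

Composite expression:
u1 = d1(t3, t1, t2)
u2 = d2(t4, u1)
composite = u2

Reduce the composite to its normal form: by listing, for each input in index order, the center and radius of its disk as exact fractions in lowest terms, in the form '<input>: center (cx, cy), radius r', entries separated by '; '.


t1: center (11/20, -11/20), radius 1/45; t2: center (3/5, -9/20), radius 1/60; t3: center (2/5, -1/2), radius 1/45; t4: center (0, 0), radius 1/7

Below d2, radii multiply path by path; the t-disk centers shift.
t4 passes through 1 substitution, ending at center (0, 0), radius 1/7
t3 passes through 2 substitutions, ending at center (2/5, -1/2), radius 1/45
t1 passes through 2 substitutions, ending at center (11/20, -11/20), radius 1/45
t2 passes through 2 substitutions, ending at center (3/5, -9/20), radius 1/60


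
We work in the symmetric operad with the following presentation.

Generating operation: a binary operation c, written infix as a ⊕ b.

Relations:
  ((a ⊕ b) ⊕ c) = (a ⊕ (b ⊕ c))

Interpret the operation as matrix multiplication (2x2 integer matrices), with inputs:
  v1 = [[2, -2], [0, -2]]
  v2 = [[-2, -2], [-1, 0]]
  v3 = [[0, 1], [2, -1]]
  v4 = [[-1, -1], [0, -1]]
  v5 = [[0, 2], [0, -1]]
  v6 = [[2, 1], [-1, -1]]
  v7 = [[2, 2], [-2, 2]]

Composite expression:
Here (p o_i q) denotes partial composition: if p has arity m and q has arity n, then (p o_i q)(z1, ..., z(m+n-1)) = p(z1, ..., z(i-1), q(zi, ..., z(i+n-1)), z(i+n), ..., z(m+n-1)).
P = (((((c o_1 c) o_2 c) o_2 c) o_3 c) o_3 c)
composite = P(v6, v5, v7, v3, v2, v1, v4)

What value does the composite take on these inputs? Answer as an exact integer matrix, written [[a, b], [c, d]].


(v7 ⊕ v3) = [[4, 0], [4, -4]]
((v7 ⊕ v3) ⊕ v2) = [[-8, -8], [-4, -8]]
(v5 ⊕ ((v7 ⊕ v3) ⊕ v2)) = [[-8, -16], [4, 8]]
((v5 ⊕ ((v7 ⊕ v3) ⊕ v2)) ⊕ v1) = [[-16, 48], [8, -24]]
(v6 ⊕ ((v5 ⊕ ((v7 ⊕ v3) ⊕ v2)) ⊕ v1)) = [[-24, 72], [8, -24]]
((v6 ⊕ ((v5 ⊕ ((v7 ⊕ v3) ⊕ v2)) ⊕ v1)) ⊕ v4) = [[24, -48], [-8, 16]]

[[24, -48], [-8, 16]]


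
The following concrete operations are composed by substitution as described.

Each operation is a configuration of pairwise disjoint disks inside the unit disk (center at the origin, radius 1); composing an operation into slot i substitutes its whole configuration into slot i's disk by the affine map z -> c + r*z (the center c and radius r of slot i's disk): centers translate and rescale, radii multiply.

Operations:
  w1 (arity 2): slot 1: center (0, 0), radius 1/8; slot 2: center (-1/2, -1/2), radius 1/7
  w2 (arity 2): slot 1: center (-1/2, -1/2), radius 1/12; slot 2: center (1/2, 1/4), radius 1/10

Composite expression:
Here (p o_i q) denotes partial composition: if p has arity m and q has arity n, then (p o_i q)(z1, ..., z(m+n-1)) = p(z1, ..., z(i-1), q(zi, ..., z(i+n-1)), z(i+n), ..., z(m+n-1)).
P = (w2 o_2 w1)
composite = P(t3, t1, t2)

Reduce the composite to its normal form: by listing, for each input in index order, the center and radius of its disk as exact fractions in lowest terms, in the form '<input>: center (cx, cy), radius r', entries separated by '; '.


t1: center (1/2, 1/4), radius 1/80; t2: center (9/20, 1/5), radius 1/70; t3: center (-1/2, -1/2), radius 1/12

Each t-disk chains the slot maps above it in w2; radii multiply.
input t3: applying the 1 nested substitution gives center (-1/2, -1/2), radius 1/12
input t1: applying the 2 nested substitutions gives center (1/2, 1/4), radius 1/80
input t2: applying the 2 nested substitutions gives center (9/20, 1/5), radius 1/70


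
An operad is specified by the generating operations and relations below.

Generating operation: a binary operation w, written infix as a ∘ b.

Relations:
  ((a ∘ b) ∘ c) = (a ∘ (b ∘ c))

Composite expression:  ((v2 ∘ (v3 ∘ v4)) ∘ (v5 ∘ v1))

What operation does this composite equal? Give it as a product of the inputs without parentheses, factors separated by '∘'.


v2 ∘ v3 ∘ v4 ∘ v5 ∘ v1

Key point: w is associative — brackets drop, the v-order remains.
(v3 ∘ v4) flattens to v3 ∘ v4
(v2 ∘ (v3 ∘ v4)) flattens to v2 ∘ v3 ∘ v4
(v5 ∘ v1) flattens to v5 ∘ v1
((v2 ∘ (v3 ∘ v4)) ∘ (v5 ∘ v1)) flattens to v2 ∘ v3 ∘ v4 ∘ v5 ∘ v1


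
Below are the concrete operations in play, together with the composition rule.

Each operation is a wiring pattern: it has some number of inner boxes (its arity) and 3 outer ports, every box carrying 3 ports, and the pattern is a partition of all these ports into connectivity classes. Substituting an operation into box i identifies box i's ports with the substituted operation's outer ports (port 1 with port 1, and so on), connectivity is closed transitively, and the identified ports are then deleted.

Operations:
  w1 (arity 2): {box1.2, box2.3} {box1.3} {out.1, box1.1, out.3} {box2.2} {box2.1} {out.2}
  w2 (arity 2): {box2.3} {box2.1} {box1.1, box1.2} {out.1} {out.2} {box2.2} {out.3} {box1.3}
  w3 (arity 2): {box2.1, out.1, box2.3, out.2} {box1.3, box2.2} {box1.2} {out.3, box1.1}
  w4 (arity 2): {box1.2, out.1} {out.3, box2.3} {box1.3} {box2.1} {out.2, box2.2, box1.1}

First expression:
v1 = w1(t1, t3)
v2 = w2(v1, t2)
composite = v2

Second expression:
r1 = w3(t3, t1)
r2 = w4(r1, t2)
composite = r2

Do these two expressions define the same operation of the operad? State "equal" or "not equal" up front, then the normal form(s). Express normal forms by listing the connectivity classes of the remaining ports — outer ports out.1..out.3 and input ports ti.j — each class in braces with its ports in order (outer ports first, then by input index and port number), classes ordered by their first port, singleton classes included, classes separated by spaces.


not equal: they reduce to {out.1} {out.2} {out.3} {t1.1} {t1.2, t3.3} {t1.3} {t2.1} {t2.2} {t2.3} {t3.1} {t3.2} and {out.1, out.2, t1.1, t1.3, t2.2} {out.3, t2.3} {t1.2, t3.3} {t2.1} {t3.1} {t3.2}

In normal form, the first expression is {out.1} {out.2} {out.3} {t1.1} {t1.2, t3.3} {t1.3} {t2.1} {t2.2} {t2.3} {t3.1} {t3.2}
In normal form, the second expression is {out.1, out.2, t1.1, t1.3, t2.2} {out.3, t2.3} {t1.2, t3.3} {t2.1} {t3.1} {t3.2}
The forms do not match — not equal.


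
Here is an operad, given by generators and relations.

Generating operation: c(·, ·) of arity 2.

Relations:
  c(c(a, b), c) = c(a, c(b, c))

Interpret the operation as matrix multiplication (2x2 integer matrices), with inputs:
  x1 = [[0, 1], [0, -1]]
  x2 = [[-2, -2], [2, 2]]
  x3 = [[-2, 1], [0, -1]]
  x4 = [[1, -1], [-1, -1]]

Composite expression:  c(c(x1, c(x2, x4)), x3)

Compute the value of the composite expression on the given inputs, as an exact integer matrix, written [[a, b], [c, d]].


[[0, 4], [0, -4]]

c(x2, x4) = [[0, 4], [0, -4]]
c(x1, c(x2, x4)) = [[0, -4], [0, 4]]
c(c(x1, c(x2, x4)), x3) = [[0, 4], [0, -4]]


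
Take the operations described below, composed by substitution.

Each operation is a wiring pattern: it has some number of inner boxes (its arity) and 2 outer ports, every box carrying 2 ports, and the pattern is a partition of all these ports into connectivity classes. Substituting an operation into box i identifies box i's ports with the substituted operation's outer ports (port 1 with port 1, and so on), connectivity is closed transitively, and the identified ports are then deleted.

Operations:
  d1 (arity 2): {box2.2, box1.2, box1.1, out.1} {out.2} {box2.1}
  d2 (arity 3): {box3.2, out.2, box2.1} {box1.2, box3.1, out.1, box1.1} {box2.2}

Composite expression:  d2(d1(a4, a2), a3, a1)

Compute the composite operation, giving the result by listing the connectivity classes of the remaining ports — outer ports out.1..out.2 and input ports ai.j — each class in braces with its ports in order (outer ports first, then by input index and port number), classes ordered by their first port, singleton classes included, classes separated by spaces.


{out.1, a1.1, a2.2, a4.1, a4.2} {out.2, a1.2, a3.1} {a2.1} {a3.2}


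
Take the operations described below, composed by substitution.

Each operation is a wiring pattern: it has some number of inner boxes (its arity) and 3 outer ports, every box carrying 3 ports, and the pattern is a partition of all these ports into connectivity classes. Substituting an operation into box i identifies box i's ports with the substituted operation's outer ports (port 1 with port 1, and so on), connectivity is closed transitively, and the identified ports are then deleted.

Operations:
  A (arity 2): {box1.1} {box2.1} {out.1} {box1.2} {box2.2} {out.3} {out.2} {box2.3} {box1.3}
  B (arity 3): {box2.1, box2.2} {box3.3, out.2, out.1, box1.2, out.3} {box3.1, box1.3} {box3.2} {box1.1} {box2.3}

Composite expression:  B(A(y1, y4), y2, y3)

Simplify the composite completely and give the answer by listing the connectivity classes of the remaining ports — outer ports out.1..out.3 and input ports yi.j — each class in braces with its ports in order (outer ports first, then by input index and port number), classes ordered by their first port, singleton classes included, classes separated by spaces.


{out.1, out.2, out.3, y3.3} {y1.1} {y1.2} {y1.3} {y2.1, y2.2} {y2.3} {y3.1} {y3.2} {y4.1} {y4.2} {y4.3}

Reachability decides: close wires over B-identified ports.
stage A: inputs (y1, y4), connectivity {out.1} {out.2} {out.3} {y1.1} {y1.2} {y1.3} {y4.1} {y4.2} {y4.3}, out.j its boundary
stage B: inputs (y1, y4, y2, y3), connectivity {out.1, out.2, out.3, y3.3} {y1.1} {y1.2} {y1.3} {y2.1, y2.2} {y2.3} {y3.1} {y3.2} {y4.1} {y4.2} {y4.3}, out.j its boundary


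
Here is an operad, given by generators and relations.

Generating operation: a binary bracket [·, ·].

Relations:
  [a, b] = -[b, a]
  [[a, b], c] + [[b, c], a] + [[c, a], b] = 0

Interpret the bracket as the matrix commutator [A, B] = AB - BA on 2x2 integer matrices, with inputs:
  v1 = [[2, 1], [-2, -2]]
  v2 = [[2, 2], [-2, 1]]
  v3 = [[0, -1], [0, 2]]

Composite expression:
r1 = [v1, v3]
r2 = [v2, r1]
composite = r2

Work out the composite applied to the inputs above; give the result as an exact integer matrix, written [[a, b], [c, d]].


[[4, 6], [4, -4]]

[v1, v3] = [[-2, -2], [4, 2]]
[v2, [v1, v3]] = [[4, 6], [4, -4]]


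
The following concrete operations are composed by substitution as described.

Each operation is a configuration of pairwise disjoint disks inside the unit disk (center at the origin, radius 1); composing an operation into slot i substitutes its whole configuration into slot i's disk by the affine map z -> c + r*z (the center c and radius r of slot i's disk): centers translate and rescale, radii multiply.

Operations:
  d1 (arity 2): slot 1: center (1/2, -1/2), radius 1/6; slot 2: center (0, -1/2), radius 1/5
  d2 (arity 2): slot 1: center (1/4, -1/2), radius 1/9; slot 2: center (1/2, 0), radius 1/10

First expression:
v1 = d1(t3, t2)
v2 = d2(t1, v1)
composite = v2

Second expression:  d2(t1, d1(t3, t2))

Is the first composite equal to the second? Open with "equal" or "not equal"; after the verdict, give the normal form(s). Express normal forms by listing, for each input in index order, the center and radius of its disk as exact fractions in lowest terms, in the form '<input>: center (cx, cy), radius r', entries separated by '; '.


Reducing the first expression gives t1: center (1/4, -1/2), radius 1/9; t2: center (1/2, -1/20), radius 1/50; t3: center (11/20, -1/20), radius 1/60
Reducing the second expression gives t1: center (1/4, -1/2), radius 1/9; t2: center (1/2, -1/20), radius 1/50; t3: center (11/20, -1/20), radius 1/60
The forms coincide; equal.

equal; both compose to t1: center (1/4, -1/2), radius 1/9; t2: center (1/2, -1/20), radius 1/50; t3: center (11/20, -1/20), radius 1/60


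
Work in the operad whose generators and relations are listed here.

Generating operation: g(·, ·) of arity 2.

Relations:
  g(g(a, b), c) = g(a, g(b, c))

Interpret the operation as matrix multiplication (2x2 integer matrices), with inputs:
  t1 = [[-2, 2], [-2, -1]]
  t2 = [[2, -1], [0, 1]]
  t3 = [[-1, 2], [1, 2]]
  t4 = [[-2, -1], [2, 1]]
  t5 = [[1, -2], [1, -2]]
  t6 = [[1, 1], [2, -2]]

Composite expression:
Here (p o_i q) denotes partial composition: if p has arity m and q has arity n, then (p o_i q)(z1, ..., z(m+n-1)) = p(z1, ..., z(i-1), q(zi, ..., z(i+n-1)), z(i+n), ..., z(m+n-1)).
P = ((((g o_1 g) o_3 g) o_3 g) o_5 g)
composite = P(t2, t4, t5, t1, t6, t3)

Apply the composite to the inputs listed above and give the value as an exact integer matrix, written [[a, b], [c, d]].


g(t2, t4) = [[-6, -3], [2, 1]]
g(t5, t1) = [[2, 4], [2, 4]]
g(t6, t3) = [[0, 4], [-4, 0]]
g(g(t5, t1), g(t6, t3)) = [[-16, 8], [-16, 8]]
g(g(t2, t4), g(g(t5, t1), g(t6, t3))) = [[144, -72], [-48, 24]]

[[144, -72], [-48, 24]]


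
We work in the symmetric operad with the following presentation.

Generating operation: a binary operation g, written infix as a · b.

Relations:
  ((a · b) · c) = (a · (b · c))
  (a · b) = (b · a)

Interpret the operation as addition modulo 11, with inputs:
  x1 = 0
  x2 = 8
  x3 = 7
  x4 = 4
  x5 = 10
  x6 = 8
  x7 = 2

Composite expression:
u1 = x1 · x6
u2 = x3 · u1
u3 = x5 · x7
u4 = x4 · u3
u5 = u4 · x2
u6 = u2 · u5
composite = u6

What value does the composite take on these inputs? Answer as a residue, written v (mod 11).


(x1 · x6) = 8
(x3 · (x1 · x6)) = 4
(x5 · x7) = 1
(x4 · (x5 · x7)) = 5
((x4 · (x5 · x7)) · x2) = 2
((x3 · (x1 · x6)) · ((x4 · (x5 · x7)) · x2)) = 6

6 (mod 11)


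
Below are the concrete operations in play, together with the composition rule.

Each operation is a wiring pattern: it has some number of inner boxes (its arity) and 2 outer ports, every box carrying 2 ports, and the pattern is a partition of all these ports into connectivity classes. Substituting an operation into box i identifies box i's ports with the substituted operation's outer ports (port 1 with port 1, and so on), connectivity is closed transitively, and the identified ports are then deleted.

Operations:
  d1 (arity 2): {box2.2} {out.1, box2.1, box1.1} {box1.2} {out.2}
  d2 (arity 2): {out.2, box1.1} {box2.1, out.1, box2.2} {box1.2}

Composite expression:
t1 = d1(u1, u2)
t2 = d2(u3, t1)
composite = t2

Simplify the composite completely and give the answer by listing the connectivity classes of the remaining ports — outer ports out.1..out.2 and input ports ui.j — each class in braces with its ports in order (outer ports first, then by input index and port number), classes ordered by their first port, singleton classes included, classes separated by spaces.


{out.1, u1.1, u2.1} {out.2, u3.1} {u1.2} {u2.2} {u3.2}

Substituting into d2 glues patterns; closure does the rest.
stage d1: inputs (u1, u2), connectivity {out.1, u1.1, u2.1} {out.2} {u1.2} {u2.2}, out.j its boundary
stage d2: inputs (u3, u1, u2), connectivity {out.1, u1.1, u2.1} {out.2, u3.1} {u1.2} {u2.2} {u3.2}, out.j its boundary


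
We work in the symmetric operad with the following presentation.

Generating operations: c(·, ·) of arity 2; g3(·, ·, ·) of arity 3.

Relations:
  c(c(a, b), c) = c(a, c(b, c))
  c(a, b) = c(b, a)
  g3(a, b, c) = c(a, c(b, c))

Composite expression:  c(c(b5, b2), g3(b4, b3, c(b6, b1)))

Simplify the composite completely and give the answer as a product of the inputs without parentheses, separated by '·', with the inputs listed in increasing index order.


b1 · b2 · b3 · b4 · b5 · b6

Both nesting and order wash out for c; what remains is which b's occur.
c(b5, b2) collapses to b5 · b2
c(b6, b1) collapses to b6 · b1
g3(b4, b3, c(b6, b1)) collapses to b4 · b3 · b6 · b1
c(c(b5, b2), g3(b4, b3, c(b6, b1))) collapses to b5 · b2 · b4 · b3 · b6 · b1
putting the inputs in ascending order: b1 · b2 · b3 · b4 · b5 · b6


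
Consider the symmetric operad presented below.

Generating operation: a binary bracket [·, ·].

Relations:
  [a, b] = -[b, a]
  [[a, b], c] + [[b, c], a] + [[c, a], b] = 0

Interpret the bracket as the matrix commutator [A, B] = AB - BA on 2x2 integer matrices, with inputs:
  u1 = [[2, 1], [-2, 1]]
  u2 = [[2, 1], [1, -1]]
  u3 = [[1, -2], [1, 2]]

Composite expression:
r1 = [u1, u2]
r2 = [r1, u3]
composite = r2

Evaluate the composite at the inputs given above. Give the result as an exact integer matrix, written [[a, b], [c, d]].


[[-16, -14], [1, 16]]

[u1, u2] = [[3, -2], [-7, -3]]
[[u1, u2], u3] = [[-16, -14], [1, 16]]


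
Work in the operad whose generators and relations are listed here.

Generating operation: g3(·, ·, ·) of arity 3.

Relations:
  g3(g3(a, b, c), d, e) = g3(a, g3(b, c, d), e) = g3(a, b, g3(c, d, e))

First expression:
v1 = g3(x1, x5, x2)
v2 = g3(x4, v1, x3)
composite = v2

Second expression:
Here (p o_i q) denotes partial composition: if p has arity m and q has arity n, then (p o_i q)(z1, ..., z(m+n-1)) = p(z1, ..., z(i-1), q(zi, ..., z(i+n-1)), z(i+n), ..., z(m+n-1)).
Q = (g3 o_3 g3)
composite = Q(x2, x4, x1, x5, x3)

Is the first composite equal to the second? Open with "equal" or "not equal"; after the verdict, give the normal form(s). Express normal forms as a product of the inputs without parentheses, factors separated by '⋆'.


The first composite normalizes to x4 ⋆ x1 ⋆ x5 ⋆ x2 ⋆ x3
The second composite normalizes to x2 ⋆ x4 ⋆ x1 ⋆ x5 ⋆ x3
They disagree, so not equal.

not equal — first x4 ⋆ x1 ⋆ x5 ⋆ x2 ⋆ x3, second x2 ⋆ x4 ⋆ x1 ⋆ x5 ⋆ x3


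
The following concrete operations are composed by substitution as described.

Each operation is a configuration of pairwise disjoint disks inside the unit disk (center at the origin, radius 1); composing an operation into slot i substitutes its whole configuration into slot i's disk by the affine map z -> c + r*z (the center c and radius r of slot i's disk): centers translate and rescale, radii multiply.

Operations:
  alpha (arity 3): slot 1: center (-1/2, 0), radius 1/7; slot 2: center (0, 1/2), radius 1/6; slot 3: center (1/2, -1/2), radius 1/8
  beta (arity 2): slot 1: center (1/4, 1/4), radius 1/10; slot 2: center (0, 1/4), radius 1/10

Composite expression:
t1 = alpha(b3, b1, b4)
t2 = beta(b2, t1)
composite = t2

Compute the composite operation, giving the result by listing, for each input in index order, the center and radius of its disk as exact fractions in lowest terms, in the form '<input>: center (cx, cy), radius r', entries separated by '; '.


Nesting under beta composes maps z -> c + r*z down each b-path.
input b2: applying the 1 nested substitution gives center (1/4, 1/4), radius 1/10
input b3: applying the 2 nested substitutions gives center (-1/20, 1/4), radius 1/70
input b1: applying the 2 nested substitutions gives center (0, 3/10), radius 1/60
input b4: applying the 2 nested substitutions gives center (1/20, 1/5), radius 1/80

b1: center (0, 3/10), radius 1/60; b2: center (1/4, 1/4), radius 1/10; b3: center (-1/20, 1/4), radius 1/70; b4: center (1/20, 1/5), radius 1/80


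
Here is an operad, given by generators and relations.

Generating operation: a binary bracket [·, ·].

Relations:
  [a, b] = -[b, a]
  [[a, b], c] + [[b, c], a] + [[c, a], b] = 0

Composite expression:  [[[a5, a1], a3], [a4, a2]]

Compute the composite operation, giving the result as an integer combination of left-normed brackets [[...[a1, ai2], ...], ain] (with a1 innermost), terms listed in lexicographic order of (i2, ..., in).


Expand each bracket as ab - ba; the a1-initial words give the coefficients.
Composite bracket: [[[a5, a1], a3], [a4, a2]]
Each bracket splits as ab - ba, giving 16 signed words (2^4 = 16).
Words beginning with a1 determine it all:
  the word a1a5a3a2a4 carries sign +1 and contributes +[[[[a1, a5], a3], a2], a4]
  the word a1a5a3a4a2 carries sign -1 and contributes -[[[[a1, a5], a3], a4], a2]

[[[[a1, a5], a3], a2], a4] - [[[[a1, a5], a3], a4], a2]


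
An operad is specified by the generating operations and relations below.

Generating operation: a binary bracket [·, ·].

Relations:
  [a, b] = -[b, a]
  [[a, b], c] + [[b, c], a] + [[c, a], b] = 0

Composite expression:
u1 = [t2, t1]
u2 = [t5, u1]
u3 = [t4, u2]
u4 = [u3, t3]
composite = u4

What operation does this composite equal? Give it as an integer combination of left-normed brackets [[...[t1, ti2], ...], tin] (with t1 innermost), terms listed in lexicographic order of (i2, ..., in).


-[[[[t1, t2], t5], t4], t3]

Skip Jacobi rewriting: expand, keep t1-initial words, read off terms.
Composite bracket: [[t4, [t5, [t2, t1]]], t3]
The bracket unfolds into 16 signed words via [a, b] = ab - ba (2^4 = 16).
Coefficients come from the t1-initial words:
  word t1t2t5t4t3 has sign -1, contributing -[[[[t1, t2], t5], t4], t3]


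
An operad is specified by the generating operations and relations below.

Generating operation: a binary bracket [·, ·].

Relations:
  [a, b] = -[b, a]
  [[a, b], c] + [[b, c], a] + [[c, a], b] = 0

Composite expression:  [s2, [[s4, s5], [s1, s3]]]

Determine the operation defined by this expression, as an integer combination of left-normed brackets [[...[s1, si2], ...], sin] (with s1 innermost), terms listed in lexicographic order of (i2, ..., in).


[[[[s1, s3], s4], s5], s2] - [[[[s1, s3], s5], s4], s2]

Left-normed coefficients sit on the s1-initial expansion words.
Composite bracket: [s2, [[s4, s5], [s1, s3]]]
Under [a, b] = ab - ba we get 16 signed associative words (2^4 = 16).
Keep just the words that open with s1:
  sign of s1s3s4s5s2 is +1, so it contributes +[[[[s1, s3], s4], s5], s2]
  sign of s1s3s5s4s2 is -1, so it contributes -[[[[s1, s3], s5], s4], s2]


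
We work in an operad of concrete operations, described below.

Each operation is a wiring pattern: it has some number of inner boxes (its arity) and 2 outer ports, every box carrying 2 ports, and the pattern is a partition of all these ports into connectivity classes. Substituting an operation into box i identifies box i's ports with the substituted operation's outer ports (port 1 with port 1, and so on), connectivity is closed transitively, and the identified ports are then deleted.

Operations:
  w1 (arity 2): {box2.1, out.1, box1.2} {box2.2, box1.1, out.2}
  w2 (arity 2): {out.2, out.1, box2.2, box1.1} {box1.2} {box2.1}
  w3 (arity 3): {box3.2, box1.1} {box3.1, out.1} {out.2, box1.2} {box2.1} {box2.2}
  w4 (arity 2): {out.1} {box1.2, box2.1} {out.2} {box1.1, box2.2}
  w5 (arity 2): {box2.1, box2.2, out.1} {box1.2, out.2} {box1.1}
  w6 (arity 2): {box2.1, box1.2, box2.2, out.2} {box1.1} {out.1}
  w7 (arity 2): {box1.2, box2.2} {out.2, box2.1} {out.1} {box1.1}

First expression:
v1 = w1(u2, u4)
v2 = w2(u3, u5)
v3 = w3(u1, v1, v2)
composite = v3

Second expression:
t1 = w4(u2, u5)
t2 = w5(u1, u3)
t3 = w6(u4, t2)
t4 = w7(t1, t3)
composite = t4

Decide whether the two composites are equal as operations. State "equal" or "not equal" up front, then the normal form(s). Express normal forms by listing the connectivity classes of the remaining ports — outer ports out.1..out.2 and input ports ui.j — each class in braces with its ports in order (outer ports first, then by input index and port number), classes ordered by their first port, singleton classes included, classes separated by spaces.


The first expression reduces to {out.1, u1.1, u3.1, u5.2} {out.2, u1.2} {u2.1, u4.2} {u2.2, u4.1} {u3.2} {u5.1}
The second expression reduces to {out.1} {out.2} {u1.1} {u1.2, u3.1, u3.2, u4.2} {u2.1, u5.2} {u2.2, u5.1} {u4.1}
They disagree, so not equal.

not equal; first: {out.1, u1.1, u3.1, u5.2} {out.2, u1.2} {u2.1, u4.2} {u2.2, u4.1} {u3.2} {u5.1}; second: {out.1} {out.2} {u1.1} {u1.2, u3.1, u3.2, u4.2} {u2.1, u5.2} {u2.2, u5.1} {u4.1}


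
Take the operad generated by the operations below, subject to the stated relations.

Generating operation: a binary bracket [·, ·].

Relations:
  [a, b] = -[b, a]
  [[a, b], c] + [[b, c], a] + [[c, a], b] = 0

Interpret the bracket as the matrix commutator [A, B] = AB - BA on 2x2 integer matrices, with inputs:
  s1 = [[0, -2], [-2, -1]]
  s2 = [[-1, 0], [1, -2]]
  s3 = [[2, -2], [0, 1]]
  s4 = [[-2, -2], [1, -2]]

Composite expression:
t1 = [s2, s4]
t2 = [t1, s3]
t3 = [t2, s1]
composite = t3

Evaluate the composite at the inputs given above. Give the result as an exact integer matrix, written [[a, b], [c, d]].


[s2, s4] = [[2, -2], [-1, -2]]
[[s2, s4], s3] = [[-2, -6], [-1, 2]]
[[[s2, s4], s3], s1] = [[10, 14], [-9, -10]]

[[10, 14], [-9, -10]]


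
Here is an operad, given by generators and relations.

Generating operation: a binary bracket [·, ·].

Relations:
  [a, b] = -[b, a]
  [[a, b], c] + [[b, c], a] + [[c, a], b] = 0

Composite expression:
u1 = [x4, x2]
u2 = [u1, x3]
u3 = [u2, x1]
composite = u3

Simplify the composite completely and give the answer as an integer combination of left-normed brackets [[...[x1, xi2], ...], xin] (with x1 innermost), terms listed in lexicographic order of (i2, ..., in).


Expand each bracket as ab - ba; the x1-initial words give the coefficients.
Composite bracket: [[[x4, x2], x3], x1]
Applying ab - ba throughout gives 8 signed words (2^3 = 8).
The x1-initial words carry the normal form:
  word x1x2x4x3 has sign +1, contributing +[[[x1, x2], x4], x3]
  word x1x3x2x4 has sign -1, contributing -[[[x1, x3], x2], x4]
  word x1x3x4x2 has sign +1, contributing +[[[x1, x3], x4], x2]
  word x1x4x2x3 has sign -1, contributing -[[[x1, x4], x2], x3]

[[[x1, x2], x4], x3] - [[[x1, x3], x2], x4] + [[[x1, x3], x4], x2] - [[[x1, x4], x2], x3]


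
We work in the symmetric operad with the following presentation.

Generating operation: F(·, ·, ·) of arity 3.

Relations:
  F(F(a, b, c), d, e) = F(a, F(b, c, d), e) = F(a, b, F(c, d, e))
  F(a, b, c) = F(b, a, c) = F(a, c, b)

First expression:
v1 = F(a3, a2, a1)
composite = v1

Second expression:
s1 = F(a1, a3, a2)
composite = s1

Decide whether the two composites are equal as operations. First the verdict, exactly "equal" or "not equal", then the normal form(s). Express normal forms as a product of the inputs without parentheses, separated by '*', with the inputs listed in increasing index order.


In normal form, the first expression is a1 * a2 * a3
In normal form, the second expression is a1 * a2 * a3
Both agree, so they are equal.

equal; both compose to a1 * a2 * a3


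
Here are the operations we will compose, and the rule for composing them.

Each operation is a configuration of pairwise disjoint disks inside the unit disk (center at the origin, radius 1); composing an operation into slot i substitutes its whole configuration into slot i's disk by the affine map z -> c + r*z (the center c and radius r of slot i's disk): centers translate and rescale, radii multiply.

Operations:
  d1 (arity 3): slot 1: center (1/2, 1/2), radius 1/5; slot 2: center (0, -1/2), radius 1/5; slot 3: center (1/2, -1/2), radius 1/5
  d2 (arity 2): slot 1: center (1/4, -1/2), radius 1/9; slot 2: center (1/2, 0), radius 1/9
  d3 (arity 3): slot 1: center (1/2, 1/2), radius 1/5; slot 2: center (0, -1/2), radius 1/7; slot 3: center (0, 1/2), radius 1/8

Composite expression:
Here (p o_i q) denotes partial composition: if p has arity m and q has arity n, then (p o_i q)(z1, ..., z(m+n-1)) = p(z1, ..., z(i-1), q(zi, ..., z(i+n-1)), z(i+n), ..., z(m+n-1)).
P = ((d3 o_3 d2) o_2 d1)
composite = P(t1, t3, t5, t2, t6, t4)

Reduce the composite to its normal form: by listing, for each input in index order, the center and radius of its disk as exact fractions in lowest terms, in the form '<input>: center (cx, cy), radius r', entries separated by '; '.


Follow each t-input down from d3: c' goes to c + r*c', radius to r*r'.
tracing t1 down its 1-map path: center (1/2, 1/2), radius 1/5
tracing t3 down its 2-map path: center (1/14, -3/7), radius 1/35
tracing t5 down its 2-map path: center (0, -4/7), radius 1/35
tracing t2 down its 2-map path: center (1/14, -4/7), radius 1/35
tracing t6 down its 2-map path: center (1/32, 7/16), radius 1/72
tracing t4 down its 2-map path: center (1/16, 1/2), radius 1/72

t1: center (1/2, 1/2), radius 1/5; t2: center (1/14, -4/7), radius 1/35; t3: center (1/14, -3/7), radius 1/35; t4: center (1/16, 1/2), radius 1/72; t5: center (0, -4/7), radius 1/35; t6: center (1/32, 7/16), radius 1/72


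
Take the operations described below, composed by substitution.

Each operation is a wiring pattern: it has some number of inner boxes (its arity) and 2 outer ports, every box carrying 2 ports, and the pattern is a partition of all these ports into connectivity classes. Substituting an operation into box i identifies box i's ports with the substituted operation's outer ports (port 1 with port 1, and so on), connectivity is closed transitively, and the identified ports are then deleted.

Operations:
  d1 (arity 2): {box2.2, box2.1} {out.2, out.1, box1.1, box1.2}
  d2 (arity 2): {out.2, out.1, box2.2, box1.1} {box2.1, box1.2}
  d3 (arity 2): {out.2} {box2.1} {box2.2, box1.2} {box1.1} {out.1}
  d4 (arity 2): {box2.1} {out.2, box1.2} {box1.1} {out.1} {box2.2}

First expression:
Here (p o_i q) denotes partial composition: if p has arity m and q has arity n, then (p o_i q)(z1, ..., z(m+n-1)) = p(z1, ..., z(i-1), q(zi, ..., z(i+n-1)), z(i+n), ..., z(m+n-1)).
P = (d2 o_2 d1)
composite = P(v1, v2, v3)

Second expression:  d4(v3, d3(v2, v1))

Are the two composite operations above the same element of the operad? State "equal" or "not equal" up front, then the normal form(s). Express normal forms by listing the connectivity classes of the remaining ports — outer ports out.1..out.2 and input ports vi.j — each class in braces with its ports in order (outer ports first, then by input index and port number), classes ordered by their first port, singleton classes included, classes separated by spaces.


not equal — first {out.1, out.2, v1.1, v1.2, v2.1, v2.2} {v3.1, v3.2}, second {out.1} {out.2, v3.2} {v1.1} {v1.2, v2.2} {v2.1} {v3.1}

Normal form of the first expression: {out.1, out.2, v1.1, v1.2, v2.1, v2.2} {v3.1, v3.2}
Normal form of the second expression: {out.1} {out.2, v3.2} {v1.1} {v1.2, v2.2} {v2.1} {v3.1}
The forms do not match — not equal.


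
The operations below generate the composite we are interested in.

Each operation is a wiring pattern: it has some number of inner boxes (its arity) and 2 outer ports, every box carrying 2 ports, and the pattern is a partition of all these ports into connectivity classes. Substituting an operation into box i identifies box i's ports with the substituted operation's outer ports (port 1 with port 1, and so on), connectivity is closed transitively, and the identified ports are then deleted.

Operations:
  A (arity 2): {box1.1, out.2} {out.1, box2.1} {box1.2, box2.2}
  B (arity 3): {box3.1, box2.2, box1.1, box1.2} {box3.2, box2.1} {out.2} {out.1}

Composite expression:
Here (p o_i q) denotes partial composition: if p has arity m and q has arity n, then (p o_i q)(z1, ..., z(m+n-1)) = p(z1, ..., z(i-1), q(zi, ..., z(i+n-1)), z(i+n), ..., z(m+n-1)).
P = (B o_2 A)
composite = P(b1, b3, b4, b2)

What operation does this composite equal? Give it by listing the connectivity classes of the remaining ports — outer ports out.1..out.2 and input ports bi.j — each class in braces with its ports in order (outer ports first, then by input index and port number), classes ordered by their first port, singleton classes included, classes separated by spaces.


{out.1} {out.2} {b1.1, b1.2, b2.1, b3.1} {b2.2, b4.1} {b3.2, b4.2}
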